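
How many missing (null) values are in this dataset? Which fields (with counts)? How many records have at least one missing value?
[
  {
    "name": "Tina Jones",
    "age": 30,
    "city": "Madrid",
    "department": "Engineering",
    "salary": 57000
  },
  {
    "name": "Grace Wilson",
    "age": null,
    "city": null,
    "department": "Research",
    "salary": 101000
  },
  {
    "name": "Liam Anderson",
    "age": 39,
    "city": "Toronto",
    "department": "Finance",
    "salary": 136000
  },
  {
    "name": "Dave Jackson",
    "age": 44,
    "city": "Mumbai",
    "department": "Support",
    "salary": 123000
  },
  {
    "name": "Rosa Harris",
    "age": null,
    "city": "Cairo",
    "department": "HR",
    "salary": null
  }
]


Checking for missing (null) values in 5 records:

  Tina Jones: complete
  Grace Wilson: age, city
  Liam Anderson: complete
  Dave Jackson: complete
  Rosa Harris: age, salary

Per field:
  name: 0 missing
  age: 2 missing
  city: 1 missing
  department: 0 missing
  salary: 1 missing

Total missing values: 4
Records with any missing: 2

4 missing values (age: 2, city: 1, salary: 1); 2 incomplete records


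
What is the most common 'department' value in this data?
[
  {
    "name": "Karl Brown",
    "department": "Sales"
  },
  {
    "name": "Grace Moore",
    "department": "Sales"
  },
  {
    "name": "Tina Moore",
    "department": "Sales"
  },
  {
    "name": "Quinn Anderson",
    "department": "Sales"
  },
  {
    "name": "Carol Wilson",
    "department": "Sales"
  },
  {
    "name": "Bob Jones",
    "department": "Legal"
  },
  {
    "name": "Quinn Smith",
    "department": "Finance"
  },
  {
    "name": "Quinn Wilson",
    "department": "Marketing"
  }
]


Counting 'department' values across 8 records:

  Sales: 5 #####
  Legal: 1 #
  Finance: 1 #
  Marketing: 1 #

Most common: Sales (5 times)

Sales (5 times)


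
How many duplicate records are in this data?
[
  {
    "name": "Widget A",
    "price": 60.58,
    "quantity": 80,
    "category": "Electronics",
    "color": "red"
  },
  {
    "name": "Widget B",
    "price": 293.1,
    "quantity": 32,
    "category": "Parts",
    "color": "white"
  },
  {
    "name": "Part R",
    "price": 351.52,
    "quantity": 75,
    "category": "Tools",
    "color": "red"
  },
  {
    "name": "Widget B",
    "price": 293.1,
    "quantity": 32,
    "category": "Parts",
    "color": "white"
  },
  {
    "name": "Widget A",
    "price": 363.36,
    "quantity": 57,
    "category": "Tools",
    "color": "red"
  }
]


Checking 5 records for duplicates:

  Row 1: Widget A ($60.58, qty 80)
  Row 2: Widget B ($293.1, qty 32)
  Row 3: Part R ($351.52, qty 75)
  Row 4: Widget B ($293.1, qty 32) <-- DUPLICATE
  Row 5: Widget A ($363.36, qty 57)

Duplicates found: 1
Unique records: 4

1 duplicates, 4 unique


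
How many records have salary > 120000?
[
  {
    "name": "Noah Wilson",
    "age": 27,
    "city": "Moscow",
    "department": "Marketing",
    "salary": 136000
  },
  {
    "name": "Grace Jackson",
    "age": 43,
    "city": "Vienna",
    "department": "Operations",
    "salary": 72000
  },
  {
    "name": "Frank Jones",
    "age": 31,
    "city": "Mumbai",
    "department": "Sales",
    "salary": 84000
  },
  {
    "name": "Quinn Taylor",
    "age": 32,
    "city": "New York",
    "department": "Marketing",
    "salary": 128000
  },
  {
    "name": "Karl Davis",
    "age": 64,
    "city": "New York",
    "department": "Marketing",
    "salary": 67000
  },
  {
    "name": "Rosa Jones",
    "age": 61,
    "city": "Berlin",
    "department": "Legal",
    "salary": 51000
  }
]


Data: 6 records
Condition: salary > 120000

Checking each record:
  Noah Wilson: 136000 MATCH
  Grace Jackson: 72000
  Frank Jones: 84000
  Quinn Taylor: 128000 MATCH
  Karl Davis: 67000
  Rosa Jones: 51000

Count: 2

2


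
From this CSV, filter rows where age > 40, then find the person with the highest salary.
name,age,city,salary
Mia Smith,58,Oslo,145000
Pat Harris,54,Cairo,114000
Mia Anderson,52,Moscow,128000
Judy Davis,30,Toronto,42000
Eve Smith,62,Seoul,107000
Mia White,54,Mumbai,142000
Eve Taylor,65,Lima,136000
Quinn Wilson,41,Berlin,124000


Filter: age > 40
Sort by: salary (descending)

Filtered records (7):
  Mia Smith, age 58, salary $145000
  Mia White, age 54, salary $142000
  Eve Taylor, age 65, salary $136000
  Mia Anderson, age 52, salary $128000
  Quinn Wilson, age 41, salary $124000
  Pat Harris, age 54, salary $114000
  Eve Smith, age 62, salary $107000

Highest salary: Mia Smith ($145000)

Mia Smith


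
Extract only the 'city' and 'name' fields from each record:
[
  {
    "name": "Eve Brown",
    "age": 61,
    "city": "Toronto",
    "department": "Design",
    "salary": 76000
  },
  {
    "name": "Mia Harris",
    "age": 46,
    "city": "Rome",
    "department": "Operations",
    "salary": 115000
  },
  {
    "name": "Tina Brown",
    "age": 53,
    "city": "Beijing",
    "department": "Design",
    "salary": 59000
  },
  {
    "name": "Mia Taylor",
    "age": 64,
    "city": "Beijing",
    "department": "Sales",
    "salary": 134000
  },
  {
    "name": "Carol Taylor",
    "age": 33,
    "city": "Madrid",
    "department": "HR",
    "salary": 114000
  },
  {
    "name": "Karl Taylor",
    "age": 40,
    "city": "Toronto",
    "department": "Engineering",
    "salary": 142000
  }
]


Original: 6 records with fields: name, age, city, department, salary
Keep: ['city', 'name']
Drop: ['age', 'department', 'salary']
Result: 6 records, 2 fields each

[
  {
    "city": "Toronto",
    "name": "Eve Brown"
  },
  {
    "city": "Rome",
    "name": "Mia Harris"
  },
  {
    "city": "Beijing",
    "name": "Tina Brown"
  },
  {
    "city": "Beijing",
    "name": "Mia Taylor"
  },
  {
    "city": "Madrid",
    "name": "Carol Taylor"
  },
  {
    "city": "Toronto",
    "name": "Karl Taylor"
  }
]


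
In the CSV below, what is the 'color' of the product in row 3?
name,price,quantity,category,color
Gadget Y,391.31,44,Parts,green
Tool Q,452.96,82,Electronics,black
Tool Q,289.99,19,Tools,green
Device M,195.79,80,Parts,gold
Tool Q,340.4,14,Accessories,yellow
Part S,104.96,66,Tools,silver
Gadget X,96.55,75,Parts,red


Query: Row 3 ('Tool Q'), column 'color'
Value: green

green


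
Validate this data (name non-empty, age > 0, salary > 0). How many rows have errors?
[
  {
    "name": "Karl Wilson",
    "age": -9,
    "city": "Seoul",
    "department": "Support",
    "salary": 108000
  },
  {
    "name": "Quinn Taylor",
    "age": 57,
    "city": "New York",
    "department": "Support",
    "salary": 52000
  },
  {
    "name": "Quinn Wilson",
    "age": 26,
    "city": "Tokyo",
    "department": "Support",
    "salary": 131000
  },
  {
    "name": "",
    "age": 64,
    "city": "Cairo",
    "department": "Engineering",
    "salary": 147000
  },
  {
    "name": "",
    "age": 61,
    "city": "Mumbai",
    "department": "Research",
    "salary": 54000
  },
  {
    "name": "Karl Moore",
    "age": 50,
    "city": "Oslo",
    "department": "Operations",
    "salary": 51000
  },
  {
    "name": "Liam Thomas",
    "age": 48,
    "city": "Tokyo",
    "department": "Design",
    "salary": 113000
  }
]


Validating 7 records:
Rules: name non-empty, age > 0, salary > 0

  Row 1 (Karl Wilson): negative age: -9
  Row 2 (Quinn Taylor): OK
  Row 3 (Quinn Wilson): OK
  Row 4 (???): empty name
  Row 5 (???): empty name
  Row 6 (Karl Moore): OK
  Row 7 (Liam Thomas): OK

Total errors: 3

3 errors


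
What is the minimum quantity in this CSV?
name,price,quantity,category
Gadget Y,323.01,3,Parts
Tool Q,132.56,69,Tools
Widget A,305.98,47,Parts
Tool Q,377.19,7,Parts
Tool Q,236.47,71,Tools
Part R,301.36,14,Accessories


Computing minimum quantity:
Values: [3, 69, 47, 7, 71, 14]
Min = 3

3


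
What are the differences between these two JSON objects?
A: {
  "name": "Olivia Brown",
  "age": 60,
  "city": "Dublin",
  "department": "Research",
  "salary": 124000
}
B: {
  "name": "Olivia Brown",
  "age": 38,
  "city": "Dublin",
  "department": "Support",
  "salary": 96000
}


Comparing each field (in key order):
  name: same
  age: DIFFERENT
  city: same
  department: DIFFERENT
  salary: DIFFERENT
Differences:
  age: 60 -> 38
  department: Research -> Support
  salary: 124000 -> 96000

3 field(s) changed

3 changes: age, department, salary


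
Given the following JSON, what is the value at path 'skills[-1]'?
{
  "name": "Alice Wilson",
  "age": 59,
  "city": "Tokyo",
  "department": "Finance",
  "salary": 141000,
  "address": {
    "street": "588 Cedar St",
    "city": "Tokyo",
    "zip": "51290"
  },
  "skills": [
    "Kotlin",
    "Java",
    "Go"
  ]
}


Query: skills[-1]
Path: skills -> last element
Value: Go

Go


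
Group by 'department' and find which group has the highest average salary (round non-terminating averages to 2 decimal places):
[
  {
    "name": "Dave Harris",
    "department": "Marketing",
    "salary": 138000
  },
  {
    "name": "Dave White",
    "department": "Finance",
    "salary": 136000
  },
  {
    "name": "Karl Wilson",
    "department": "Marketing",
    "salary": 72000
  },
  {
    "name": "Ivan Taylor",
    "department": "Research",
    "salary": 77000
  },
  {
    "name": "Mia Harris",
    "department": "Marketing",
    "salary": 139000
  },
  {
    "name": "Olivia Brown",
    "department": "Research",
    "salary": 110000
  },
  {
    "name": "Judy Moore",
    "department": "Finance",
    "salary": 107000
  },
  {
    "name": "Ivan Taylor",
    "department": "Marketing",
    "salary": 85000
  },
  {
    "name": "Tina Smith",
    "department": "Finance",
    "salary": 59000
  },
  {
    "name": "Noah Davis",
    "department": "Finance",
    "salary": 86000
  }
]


Group by: department

Groups:
  Finance: 4 people, avg salary = 388000/4 = $97000
  Marketing: 4 people, avg salary = 434000/4 = $108500
  Research: 2 people, avg salary = 187000/2 = $93500

Highest average salary: Marketing ($108500)

Marketing ($108500)


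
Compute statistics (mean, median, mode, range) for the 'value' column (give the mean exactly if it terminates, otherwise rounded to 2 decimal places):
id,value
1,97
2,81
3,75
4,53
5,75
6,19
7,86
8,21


Data: [97, 81, 75, 53, 75, 19, 86, 21]
Count: 8
Sum: 507
Mean: 507/8 = 63.375
Sorted: [19, 21, 53, 75, 75, 81, 86, 97]
Median: 75.0
Mode: 75 (2 times)
Range: 97 - 19 = 78
Min: 19, Max: 97

mean=63.375, median=75.0, mode=75, range=78


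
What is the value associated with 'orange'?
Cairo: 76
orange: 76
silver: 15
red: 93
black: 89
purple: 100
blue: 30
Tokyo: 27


Looking up key 'orange'
Value: 76

76


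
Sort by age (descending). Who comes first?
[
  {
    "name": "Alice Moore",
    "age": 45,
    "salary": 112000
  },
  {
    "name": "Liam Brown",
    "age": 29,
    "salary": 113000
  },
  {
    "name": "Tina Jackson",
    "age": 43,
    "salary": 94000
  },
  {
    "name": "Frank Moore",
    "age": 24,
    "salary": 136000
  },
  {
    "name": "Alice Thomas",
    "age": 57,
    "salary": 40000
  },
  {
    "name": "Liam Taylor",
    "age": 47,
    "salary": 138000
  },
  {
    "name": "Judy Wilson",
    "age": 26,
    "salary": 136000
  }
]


Sort by: age (descending)

Sorted order:
  1. Alice Thomas (age = 57)
  2. Liam Taylor (age = 47)
  3. Alice Moore (age = 45)
  4. Tina Jackson (age = 43)
  5. Liam Brown (age = 29)
  6. Judy Wilson (age = 26)
  7. Frank Moore (age = 24)

First: Alice Thomas

Alice Thomas


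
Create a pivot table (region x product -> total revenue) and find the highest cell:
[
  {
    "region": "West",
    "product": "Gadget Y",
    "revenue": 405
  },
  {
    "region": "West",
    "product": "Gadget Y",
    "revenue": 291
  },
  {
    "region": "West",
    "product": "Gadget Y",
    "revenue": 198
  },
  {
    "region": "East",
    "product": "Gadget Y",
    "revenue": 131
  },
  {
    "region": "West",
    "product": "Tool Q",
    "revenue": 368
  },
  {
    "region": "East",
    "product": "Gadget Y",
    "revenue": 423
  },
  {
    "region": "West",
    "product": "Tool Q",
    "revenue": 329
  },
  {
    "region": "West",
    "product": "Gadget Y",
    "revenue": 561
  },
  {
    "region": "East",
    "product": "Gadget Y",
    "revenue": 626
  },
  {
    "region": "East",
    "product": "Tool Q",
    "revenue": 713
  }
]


Pivot: region (rows) x product (columns) -> total revenue

     Gadget Y      Tool Q      
East          1180           713  
West          1455           697  

Highest: West / Gadget Y = $1455

West / Gadget Y = $1455


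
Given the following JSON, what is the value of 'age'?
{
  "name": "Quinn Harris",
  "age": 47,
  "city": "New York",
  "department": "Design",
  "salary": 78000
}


Looking up field 'age'
Value: 47

47


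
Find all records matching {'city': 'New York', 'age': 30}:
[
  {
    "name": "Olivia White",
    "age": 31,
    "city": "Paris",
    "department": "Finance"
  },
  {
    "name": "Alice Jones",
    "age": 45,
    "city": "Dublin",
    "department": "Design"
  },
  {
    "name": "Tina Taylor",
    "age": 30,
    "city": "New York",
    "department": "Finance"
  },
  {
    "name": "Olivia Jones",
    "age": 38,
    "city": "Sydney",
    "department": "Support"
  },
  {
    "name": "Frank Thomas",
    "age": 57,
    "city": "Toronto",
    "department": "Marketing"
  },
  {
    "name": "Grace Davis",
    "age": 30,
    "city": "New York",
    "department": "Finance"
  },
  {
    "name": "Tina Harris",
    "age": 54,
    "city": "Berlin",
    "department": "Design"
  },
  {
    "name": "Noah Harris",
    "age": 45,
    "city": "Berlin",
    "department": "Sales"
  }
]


Search criteria: {'city': 'New York', 'age': 30}

Checking 8 records:
  Olivia White: {city: Paris, age: 31}
  Alice Jones: {city: Dublin, age: 45}
  Tina Taylor: {city: New York, age: 30} <-- MATCH
  Olivia Jones: {city: Sydney, age: 38}
  Frank Thomas: {city: Toronto, age: 57}
  Grace Davis: {city: New York, age: 30} <-- MATCH
  Tina Harris: {city: Berlin, age: 54}
  Noah Harris: {city: Berlin, age: 45}

Matches: ["Tina Taylor", "Grace Davis"]

["Tina Taylor", "Grace Davis"]


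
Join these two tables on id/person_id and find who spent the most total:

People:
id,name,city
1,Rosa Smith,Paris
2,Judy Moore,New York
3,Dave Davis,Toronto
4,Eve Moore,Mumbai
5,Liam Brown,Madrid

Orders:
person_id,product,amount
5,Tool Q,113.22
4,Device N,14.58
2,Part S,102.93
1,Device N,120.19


Join on: people.id = orders.person_id

Joined rows:
  Liam Brown (Madrid) bought Tool Q for $113.22
  Eve Moore (Mumbai) bought Device N for $14.58
  Judy Moore (New York) bought Part S for $102.93
  Rosa Smith (Paris) bought Device N for $120.19

Total per person:
  Rosa Smith: $120.19
  Liam Brown: $113.22
  Judy Moore: $102.93
  Eve Moore: $14.58

Top spender: Rosa Smith ($120.19)

Rosa Smith ($120.19)


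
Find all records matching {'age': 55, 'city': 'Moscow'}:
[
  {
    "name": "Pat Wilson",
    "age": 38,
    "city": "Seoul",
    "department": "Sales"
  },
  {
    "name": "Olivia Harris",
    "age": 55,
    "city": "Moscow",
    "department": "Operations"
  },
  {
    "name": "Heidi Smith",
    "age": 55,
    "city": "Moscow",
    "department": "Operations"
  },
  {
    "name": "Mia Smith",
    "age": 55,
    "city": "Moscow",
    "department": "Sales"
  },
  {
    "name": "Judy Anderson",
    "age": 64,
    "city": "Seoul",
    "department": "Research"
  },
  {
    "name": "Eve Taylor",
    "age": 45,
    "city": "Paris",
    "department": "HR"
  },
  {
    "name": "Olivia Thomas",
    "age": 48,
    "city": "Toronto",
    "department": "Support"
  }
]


Search criteria: {'age': 55, 'city': 'Moscow'}

Checking 7 records:
  Pat Wilson: {age: 38, city: Seoul}
  Olivia Harris: {age: 55, city: Moscow} <-- MATCH
  Heidi Smith: {age: 55, city: Moscow} <-- MATCH
  Mia Smith: {age: 55, city: Moscow} <-- MATCH
  Judy Anderson: {age: 64, city: Seoul}
  Eve Taylor: {age: 45, city: Paris}
  Olivia Thomas: {age: 48, city: Toronto}

Matches: ["Olivia Harris", "Heidi Smith", "Mia Smith"]

["Olivia Harris", "Heidi Smith", "Mia Smith"]


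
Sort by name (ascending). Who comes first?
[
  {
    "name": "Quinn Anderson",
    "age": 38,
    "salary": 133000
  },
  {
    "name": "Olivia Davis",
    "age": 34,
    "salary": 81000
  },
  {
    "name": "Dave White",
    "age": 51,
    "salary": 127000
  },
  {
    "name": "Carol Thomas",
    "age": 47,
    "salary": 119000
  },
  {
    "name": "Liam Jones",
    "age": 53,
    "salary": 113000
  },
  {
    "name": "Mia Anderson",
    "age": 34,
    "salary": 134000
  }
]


Sort by: name (ascending)

Sorted order:
  1. Carol Thomas (name = Carol Thomas)
  2. Dave White (name = Dave White)
  3. Liam Jones (name = Liam Jones)
  4. Mia Anderson (name = Mia Anderson)
  5. Olivia Davis (name = Olivia Davis)
  6. Quinn Anderson (name = Quinn Anderson)

First: Carol Thomas

Carol Thomas


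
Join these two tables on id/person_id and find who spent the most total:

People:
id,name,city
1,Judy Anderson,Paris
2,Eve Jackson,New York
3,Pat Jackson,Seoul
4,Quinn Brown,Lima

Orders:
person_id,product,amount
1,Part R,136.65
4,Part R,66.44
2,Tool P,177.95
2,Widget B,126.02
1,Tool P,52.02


Join on: people.id = orders.person_id

Joined rows:
  Judy Anderson (Paris) bought Part R for $136.65
  Quinn Brown (Lima) bought Part R for $66.44
  Eve Jackson (New York) bought Tool P for $177.95
  Eve Jackson (New York) bought Widget B for $126.02
  Judy Anderson (Paris) bought Tool P for $52.02

Total per person:
  Eve Jackson: $303.97
  Judy Anderson: $188.67
  Quinn Brown: $66.44

Top spender: Eve Jackson ($303.97)

Eve Jackson ($303.97)


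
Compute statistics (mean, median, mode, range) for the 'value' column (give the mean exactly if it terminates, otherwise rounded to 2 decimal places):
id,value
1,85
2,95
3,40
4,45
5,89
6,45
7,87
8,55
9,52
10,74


Data: [85, 95, 40, 45, 89, 45, 87, 55, 52, 74]
Count: 10
Sum: 667
Mean: 667/10 = 66.7
Sorted: [40, 45, 45, 52, 55, 74, 85, 87, 89, 95]
Median: 64.5
Mode: 45 (2 times)
Range: 95 - 40 = 55
Min: 40, Max: 95

mean=66.7, median=64.5, mode=45, range=55


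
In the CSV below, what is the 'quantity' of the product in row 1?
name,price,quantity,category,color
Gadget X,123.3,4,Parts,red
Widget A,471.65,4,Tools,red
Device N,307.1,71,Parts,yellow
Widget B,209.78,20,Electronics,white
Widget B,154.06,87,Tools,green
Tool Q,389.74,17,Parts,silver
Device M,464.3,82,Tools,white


Query: Row 1 ('Gadget X'), column 'quantity'
Value: 4

4


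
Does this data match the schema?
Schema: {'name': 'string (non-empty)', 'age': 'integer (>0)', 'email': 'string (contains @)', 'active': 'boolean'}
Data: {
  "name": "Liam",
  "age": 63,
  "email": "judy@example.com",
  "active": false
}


Validating each field against schema:
  name: OK (non-empty string)
  age: OK (positive integer)
  email: OK (string with @)
  active: OK (boolean)

Result: VALID

VALID


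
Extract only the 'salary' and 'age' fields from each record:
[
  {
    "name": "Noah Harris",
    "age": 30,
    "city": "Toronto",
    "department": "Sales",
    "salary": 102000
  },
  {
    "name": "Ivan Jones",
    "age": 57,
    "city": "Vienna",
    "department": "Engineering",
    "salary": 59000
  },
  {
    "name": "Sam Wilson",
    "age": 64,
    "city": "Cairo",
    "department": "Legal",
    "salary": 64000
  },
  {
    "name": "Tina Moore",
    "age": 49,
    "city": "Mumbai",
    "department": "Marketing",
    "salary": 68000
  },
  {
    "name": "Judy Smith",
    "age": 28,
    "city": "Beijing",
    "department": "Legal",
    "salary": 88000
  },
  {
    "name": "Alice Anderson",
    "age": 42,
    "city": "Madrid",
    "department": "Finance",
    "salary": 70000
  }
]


Original: 6 records with fields: name, age, city, department, salary
Keep: ['salary', 'age']
Drop: ['name', 'city', 'department']
Result: 6 records, 2 fields each

[
  {
    "salary": 102000,
    "age": 30
  },
  {
    "salary": 59000,
    "age": 57
  },
  {
    "salary": 64000,
    "age": 64
  },
  {
    "salary": 68000,
    "age": 49
  },
  {
    "salary": 88000,
    "age": 28
  },
  {
    "salary": 70000,
    "age": 42
  }
]


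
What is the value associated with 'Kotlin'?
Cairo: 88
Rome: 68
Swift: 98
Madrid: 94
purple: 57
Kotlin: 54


Looking up key 'Kotlin'
Value: 54

54


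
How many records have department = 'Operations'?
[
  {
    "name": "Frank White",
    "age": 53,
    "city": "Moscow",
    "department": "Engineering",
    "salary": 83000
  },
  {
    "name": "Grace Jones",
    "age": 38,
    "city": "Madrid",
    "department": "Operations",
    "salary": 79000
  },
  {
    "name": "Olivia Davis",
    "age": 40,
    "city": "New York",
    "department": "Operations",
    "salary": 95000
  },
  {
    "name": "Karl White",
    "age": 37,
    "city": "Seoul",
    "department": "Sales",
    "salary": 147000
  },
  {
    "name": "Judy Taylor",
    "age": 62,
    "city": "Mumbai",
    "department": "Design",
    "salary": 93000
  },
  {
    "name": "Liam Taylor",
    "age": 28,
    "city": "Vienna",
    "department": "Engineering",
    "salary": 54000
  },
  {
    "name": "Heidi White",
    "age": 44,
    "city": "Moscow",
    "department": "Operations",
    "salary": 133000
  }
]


Data: 7 records
Condition: department = 'Operations'

Checking each record:
  Frank White: Engineering
  Grace Jones: Operations MATCH
  Olivia Davis: Operations MATCH
  Karl White: Sales
  Judy Taylor: Design
  Liam Taylor: Engineering
  Heidi White: Operations MATCH

Count: 3

3


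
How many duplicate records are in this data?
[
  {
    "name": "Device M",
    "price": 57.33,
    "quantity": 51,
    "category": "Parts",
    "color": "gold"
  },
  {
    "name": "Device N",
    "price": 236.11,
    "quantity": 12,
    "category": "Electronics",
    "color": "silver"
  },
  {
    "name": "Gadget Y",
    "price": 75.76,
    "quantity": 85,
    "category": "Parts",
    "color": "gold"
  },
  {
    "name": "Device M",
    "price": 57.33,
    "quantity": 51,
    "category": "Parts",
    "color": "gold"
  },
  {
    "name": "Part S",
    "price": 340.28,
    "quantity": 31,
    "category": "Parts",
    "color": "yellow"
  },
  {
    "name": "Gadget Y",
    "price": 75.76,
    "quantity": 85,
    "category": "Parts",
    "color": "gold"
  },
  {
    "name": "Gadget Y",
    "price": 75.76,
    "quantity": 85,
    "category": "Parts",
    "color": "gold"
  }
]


Checking 7 records for duplicates:

  Row 1: Device M ($57.33, qty 51)
  Row 2: Device N ($236.11, qty 12)
  Row 3: Gadget Y ($75.76, qty 85)
  Row 4: Device M ($57.33, qty 51) <-- DUPLICATE
  Row 5: Part S ($340.28, qty 31)
  Row 6: Gadget Y ($75.76, qty 85) <-- DUPLICATE
  Row 7: Gadget Y ($75.76, qty 85) <-- DUPLICATE

Duplicates found: 3
Unique records: 4

3 duplicates, 4 unique


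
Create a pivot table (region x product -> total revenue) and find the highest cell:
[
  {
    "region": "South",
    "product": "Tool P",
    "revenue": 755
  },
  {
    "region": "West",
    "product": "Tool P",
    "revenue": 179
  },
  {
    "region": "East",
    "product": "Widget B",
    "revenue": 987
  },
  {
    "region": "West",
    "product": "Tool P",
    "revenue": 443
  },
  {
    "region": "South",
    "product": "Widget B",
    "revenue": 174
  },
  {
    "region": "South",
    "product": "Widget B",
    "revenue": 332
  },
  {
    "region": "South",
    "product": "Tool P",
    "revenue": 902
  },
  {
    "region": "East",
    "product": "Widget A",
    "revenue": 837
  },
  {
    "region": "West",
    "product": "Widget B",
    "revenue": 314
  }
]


Pivot: region (rows) x product (columns) -> total revenue

     Tool P        Widget A      Widget B    
East             0           837           987  
South         1657             0           506  
West           622             0           314  

Highest: South / Tool P = $1657

South / Tool P = $1657


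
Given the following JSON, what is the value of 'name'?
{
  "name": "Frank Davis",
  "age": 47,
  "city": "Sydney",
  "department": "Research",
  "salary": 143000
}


Looking up field 'name'
Value: Frank Davis

Frank Davis


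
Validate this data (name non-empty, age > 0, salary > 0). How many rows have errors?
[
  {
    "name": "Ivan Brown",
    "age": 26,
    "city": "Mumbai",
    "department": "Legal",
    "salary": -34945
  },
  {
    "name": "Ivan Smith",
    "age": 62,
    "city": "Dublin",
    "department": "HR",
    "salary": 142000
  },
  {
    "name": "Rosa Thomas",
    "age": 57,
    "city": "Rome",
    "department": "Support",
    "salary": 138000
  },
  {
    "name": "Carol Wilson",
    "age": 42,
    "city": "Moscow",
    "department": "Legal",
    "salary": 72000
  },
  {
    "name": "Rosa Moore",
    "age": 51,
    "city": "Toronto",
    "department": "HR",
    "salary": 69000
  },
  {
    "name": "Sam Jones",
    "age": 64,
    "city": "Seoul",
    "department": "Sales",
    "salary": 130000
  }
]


Validating 6 records:
Rules: name non-empty, age > 0, salary > 0

  Row 1 (Ivan Brown): negative salary: -34945
  Row 2 (Ivan Smith): OK
  Row 3 (Rosa Thomas): OK
  Row 4 (Carol Wilson): OK
  Row 5 (Rosa Moore): OK
  Row 6 (Sam Jones): OK

Total errors: 1

1 errors


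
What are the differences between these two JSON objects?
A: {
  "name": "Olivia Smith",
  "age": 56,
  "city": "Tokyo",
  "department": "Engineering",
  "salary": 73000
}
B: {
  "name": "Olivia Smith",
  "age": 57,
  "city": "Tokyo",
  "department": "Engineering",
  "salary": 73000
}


Comparing each field (in key order):
  name: same
  age: DIFFERENT
  city: same
  department: same
  salary: same
Differences:
  age: 56 -> 57

1 field(s) changed

1 change: age


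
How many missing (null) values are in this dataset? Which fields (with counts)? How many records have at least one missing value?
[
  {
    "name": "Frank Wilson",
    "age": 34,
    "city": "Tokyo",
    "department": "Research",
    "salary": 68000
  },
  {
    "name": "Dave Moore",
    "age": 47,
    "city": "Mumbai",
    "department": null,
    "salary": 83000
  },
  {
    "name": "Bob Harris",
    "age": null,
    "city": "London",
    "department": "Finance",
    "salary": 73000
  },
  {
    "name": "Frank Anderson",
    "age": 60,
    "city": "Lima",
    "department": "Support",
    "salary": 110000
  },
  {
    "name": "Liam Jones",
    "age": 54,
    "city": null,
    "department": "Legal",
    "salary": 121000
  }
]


Checking for missing (null) values in 5 records:

  Frank Wilson: complete
  Dave Moore: department
  Bob Harris: age
  Frank Anderson: complete
  Liam Jones: city

Per field:
  name: 0 missing
  age: 1 missing
  city: 1 missing
  department: 1 missing
  salary: 0 missing

Total missing values: 3
Records with any missing: 3

3 missing values (age: 1, city: 1, department: 1); 3 incomplete records


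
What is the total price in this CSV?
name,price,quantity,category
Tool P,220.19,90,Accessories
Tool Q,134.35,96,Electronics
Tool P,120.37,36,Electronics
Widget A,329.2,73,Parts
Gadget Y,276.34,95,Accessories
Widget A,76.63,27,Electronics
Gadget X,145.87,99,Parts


Computing total price:
Values: [220.19, 134.35, 120.37, 329.2, 276.34, 76.63, 145.87]
Sum = 1302.95

1302.95


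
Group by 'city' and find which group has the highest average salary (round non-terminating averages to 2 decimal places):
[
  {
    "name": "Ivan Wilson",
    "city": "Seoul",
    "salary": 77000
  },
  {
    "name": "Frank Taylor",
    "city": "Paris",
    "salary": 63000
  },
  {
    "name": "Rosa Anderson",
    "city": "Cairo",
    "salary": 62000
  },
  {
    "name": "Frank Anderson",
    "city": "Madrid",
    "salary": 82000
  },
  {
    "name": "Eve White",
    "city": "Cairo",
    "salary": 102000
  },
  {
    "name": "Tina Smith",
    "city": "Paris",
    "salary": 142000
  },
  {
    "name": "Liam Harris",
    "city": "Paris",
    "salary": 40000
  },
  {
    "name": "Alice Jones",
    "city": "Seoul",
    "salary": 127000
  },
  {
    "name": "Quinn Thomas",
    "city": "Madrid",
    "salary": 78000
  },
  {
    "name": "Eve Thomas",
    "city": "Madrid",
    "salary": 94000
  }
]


Group by: city

Groups:
  Cairo: 2 people, avg salary = 164000/2 = $82000
  Madrid: 3 people, avg salary = 254000/3 ≈ $84666.67
  Paris: 3 people, avg salary = 245000/3 ≈ $81666.67
  Seoul: 2 people, avg salary = 204000/2 = $102000

Highest average salary: Seoul ($102000)

Seoul ($102000)


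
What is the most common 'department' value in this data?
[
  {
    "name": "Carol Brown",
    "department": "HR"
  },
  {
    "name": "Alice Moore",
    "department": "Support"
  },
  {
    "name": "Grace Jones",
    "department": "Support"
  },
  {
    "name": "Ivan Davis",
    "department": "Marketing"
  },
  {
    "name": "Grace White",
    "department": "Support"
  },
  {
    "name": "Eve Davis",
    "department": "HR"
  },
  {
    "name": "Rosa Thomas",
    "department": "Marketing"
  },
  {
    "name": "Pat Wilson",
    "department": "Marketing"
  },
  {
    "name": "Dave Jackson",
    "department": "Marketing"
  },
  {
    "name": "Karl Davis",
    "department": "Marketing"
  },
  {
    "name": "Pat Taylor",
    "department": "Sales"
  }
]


Counting 'department' values across 11 records:

  Marketing: 5 #####
  Support: 3 ###
  HR: 2 ##
  Sales: 1 #

Most common: Marketing (5 times)

Marketing (5 times)


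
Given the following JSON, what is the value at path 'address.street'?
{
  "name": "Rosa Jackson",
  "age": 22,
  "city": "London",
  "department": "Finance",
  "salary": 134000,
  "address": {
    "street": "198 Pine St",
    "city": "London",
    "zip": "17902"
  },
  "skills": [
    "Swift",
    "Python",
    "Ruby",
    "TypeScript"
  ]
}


Query: address.street
Path: address -> street
Value: 198 Pine St

198 Pine St


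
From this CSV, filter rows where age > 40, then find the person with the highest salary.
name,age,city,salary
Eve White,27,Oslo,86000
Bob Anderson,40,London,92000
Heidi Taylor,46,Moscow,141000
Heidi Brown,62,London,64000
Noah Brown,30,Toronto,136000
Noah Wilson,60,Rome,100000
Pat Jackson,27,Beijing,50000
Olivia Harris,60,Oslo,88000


Filter: age > 40
Sort by: salary (descending)

Filtered records (4):
  Heidi Taylor, age 46, salary $141000
  Noah Wilson, age 60, salary $100000
  Olivia Harris, age 60, salary $88000
  Heidi Brown, age 62, salary $64000

Highest salary: Heidi Taylor ($141000)

Heidi Taylor


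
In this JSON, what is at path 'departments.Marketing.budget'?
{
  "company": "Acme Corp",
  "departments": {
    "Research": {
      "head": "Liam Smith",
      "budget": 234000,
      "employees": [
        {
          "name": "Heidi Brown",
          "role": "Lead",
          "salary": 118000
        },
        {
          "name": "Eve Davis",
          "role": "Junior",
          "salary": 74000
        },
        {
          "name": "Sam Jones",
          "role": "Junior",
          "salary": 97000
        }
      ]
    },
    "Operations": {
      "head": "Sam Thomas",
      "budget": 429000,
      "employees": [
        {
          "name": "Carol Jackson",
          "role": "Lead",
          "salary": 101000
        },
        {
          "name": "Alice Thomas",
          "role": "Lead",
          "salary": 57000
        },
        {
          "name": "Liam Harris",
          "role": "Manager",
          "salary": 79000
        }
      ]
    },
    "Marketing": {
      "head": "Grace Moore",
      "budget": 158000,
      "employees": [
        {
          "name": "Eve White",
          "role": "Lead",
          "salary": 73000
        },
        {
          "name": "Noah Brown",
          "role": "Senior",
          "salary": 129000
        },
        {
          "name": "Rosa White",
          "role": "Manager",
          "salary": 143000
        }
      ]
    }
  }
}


Path: departments.Marketing.budget

Navigate:
  -> departments
  -> Marketing
  -> budget = 158000

158000


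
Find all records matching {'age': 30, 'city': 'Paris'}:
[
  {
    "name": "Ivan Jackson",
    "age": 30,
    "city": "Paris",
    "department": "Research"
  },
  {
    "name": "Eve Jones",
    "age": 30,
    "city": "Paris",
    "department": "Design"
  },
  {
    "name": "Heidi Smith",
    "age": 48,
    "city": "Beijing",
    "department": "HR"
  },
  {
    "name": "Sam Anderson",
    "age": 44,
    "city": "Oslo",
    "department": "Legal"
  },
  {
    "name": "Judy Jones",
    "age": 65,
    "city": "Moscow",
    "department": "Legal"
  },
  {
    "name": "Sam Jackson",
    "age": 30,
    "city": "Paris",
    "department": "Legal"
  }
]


Search criteria: {'age': 30, 'city': 'Paris'}

Checking 6 records:
  Ivan Jackson: {age: 30, city: Paris} <-- MATCH
  Eve Jones: {age: 30, city: Paris} <-- MATCH
  Heidi Smith: {age: 48, city: Beijing}
  Sam Anderson: {age: 44, city: Oslo}
  Judy Jones: {age: 65, city: Moscow}
  Sam Jackson: {age: 30, city: Paris} <-- MATCH

Matches: ["Ivan Jackson", "Eve Jones", "Sam Jackson"]

["Ivan Jackson", "Eve Jones", "Sam Jackson"]


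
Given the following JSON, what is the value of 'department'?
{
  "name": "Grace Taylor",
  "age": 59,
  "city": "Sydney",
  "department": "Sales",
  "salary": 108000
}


Looking up field 'department'
Value: Sales

Sales


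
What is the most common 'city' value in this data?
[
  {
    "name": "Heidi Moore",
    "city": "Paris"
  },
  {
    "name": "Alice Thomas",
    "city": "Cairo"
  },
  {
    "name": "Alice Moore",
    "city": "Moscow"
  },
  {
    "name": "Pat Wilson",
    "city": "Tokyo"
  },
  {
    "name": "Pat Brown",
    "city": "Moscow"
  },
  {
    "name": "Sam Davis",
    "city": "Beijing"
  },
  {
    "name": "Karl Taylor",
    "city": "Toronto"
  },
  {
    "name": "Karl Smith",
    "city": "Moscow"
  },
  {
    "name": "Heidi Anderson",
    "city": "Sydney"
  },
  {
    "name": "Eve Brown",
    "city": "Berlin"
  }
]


Counting 'city' values across 10 records:

  Moscow: 3 ###
  Paris: 1 #
  Cairo: 1 #
  Tokyo: 1 #
  Beijing: 1 #
  Toronto: 1 #
  Sydney: 1 #
  Berlin: 1 #

Most common: Moscow (3 times)

Moscow (3 times)


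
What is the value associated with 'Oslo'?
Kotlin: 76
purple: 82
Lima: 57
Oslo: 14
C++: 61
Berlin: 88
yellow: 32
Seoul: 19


Looking up key 'Oslo'
Value: 14

14


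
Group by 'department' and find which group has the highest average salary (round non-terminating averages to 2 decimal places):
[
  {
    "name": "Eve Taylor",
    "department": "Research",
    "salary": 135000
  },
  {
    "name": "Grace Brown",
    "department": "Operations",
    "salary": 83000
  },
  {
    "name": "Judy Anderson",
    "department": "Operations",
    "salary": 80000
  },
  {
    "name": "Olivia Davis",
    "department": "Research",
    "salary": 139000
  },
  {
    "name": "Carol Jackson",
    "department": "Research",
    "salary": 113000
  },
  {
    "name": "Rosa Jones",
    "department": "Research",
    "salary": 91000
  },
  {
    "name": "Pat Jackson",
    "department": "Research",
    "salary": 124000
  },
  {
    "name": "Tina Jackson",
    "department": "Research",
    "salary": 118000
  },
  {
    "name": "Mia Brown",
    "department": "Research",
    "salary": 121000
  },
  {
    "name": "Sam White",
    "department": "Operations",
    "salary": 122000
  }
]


Group by: department

Groups:
  Operations: 3 people, avg salary = 285000/3 = $95000
  Research: 7 people, avg salary = 841000/7 ≈ $120142.86

Highest average salary: Research (≈$120142.86)

Research (≈$120142.86)


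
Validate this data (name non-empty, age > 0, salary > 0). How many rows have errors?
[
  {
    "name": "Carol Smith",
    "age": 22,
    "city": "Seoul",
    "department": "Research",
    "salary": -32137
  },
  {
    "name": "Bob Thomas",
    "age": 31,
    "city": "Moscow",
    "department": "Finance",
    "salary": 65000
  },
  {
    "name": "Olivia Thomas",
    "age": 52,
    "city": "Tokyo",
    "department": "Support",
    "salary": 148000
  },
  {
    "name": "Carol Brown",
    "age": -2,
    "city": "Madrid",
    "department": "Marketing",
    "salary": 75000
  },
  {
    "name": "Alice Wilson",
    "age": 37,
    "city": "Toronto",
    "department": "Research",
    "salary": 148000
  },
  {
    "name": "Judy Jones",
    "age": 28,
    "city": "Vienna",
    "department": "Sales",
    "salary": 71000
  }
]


Validating 6 records:
Rules: name non-empty, age > 0, salary > 0

  Row 1 (Carol Smith): negative salary: -32137
  Row 2 (Bob Thomas): OK
  Row 3 (Olivia Thomas): OK
  Row 4 (Carol Brown): negative age: -2
  Row 5 (Alice Wilson): OK
  Row 6 (Judy Jones): OK

Total errors: 2

2 errors


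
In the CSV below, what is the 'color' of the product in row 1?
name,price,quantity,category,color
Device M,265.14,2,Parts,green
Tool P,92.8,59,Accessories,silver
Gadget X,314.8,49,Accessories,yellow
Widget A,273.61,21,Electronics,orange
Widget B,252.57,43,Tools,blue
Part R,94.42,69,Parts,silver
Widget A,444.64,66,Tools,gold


Query: Row 1 ('Device M'), column 'color'
Value: green

green


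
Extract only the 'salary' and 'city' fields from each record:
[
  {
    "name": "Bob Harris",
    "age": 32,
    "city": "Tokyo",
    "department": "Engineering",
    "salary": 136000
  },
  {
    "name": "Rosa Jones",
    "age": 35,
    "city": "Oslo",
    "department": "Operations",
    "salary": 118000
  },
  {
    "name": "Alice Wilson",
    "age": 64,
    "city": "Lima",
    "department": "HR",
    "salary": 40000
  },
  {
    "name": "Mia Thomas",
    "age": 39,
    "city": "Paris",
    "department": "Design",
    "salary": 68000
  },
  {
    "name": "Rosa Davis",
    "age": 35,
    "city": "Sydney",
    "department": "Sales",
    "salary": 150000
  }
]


Original: 5 records with fields: name, age, city, department, salary
Keep: ['salary', 'city']
Drop: ['name', 'age', 'department']
Result: 5 records, 2 fields each

[
  {
    "salary": 136000,
    "city": "Tokyo"
  },
  {
    "salary": 118000,
    "city": "Oslo"
  },
  {
    "salary": 40000,
    "city": "Lima"
  },
  {
    "salary": 68000,
    "city": "Paris"
  },
  {
    "salary": 150000,
    "city": "Sydney"
  }
]


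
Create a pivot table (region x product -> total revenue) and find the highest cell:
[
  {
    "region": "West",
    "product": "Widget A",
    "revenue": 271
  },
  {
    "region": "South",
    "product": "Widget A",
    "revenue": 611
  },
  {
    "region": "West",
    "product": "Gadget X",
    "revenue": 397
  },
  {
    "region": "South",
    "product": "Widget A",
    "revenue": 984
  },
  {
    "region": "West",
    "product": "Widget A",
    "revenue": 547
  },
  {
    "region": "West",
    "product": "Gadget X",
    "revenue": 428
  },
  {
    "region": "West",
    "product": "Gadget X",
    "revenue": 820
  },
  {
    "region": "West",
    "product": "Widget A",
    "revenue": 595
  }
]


Pivot: region (rows) x product (columns) -> total revenue

     Gadget X      Widget A    
South            0          1595  
West          1645          1413  

Highest: West / Gadget X = $1645

West / Gadget X = $1645


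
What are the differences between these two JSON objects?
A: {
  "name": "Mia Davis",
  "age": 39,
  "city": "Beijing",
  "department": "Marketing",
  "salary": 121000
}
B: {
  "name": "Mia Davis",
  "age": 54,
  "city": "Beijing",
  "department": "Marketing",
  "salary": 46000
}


Comparing each field (in key order):
  name: same
  age: DIFFERENT
  city: same
  department: same
  salary: DIFFERENT
Differences:
  age: 39 -> 54
  salary: 121000 -> 46000

2 field(s) changed

2 changes: age, salary


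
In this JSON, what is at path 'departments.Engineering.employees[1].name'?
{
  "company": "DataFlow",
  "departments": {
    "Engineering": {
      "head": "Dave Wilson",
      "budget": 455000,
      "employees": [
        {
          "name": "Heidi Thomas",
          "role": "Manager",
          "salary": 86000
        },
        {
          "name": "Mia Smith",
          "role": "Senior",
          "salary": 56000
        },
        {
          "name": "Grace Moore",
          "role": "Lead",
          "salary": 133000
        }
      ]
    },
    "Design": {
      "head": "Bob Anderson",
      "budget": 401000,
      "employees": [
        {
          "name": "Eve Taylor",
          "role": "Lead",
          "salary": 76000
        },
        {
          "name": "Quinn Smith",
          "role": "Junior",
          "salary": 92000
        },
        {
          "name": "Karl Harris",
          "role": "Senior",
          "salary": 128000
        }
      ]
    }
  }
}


Path: departments.Engineering.employees[1].name

Navigate:
  -> departments
  -> Engineering
  -> employees[1].name = 'Mia Smith'

Mia Smith
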